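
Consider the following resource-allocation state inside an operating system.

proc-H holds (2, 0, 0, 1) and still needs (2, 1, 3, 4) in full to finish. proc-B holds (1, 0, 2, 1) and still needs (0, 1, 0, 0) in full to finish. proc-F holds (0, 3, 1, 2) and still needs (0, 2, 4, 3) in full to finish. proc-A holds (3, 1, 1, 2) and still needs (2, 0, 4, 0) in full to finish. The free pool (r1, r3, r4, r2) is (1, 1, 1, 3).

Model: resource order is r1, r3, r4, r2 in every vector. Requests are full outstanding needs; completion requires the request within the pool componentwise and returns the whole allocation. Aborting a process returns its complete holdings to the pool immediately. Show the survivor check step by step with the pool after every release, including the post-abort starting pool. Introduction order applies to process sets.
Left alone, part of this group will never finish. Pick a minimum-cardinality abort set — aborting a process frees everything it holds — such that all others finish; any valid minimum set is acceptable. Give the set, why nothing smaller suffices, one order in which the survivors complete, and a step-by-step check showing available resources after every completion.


Minimum abort set: proc-F.
Key observation: the deadlocked proc-A becomes finishable only because proc-F released (0, 3, 1, 2); it completes at step 2 below.
No smaller set exists: with zero aborts the deadlock remains.
Survivors finish in the order: proc-B, proc-A, proc-H. Step-by-step check (pool after the aborts first):
  pool = (1, 4, 2, 5)
  proc-B: need (0, 1, 0, 0) fits (1, 4, 2, 5); releases (1, 0, 2, 1), pool now (2, 4, 4, 6)
  proc-A: need (2, 0, 4, 0) fits (2, 4, 4, 6); releases (3, 1, 1, 2), pool now (5, 5, 5, 8)
  proc-H: need (2, 1, 3, 4) fits (5, 5, 5, 8); releases (2, 0, 0, 1), pool now (7, 5, 5, 9)


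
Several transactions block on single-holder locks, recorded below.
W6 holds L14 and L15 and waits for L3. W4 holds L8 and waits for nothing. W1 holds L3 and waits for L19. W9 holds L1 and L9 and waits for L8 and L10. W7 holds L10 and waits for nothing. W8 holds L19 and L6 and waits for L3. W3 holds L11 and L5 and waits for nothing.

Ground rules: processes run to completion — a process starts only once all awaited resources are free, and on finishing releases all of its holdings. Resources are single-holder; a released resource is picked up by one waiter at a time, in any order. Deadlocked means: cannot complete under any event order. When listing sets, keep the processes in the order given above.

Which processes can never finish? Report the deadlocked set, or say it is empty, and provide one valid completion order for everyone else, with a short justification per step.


Deadlocked set: W6, W1 and W8.
Key observation: the knot is the closed ring of waits W1 -> W8 -> W1; W6 waits into the deadlock from upstream.
A valid finishing order for the others: W7, W3, W4, W9.
Step-by-step check:
  W7: no waits; runs immediately, freeing L10
  W3: no waits; runs immediately, freeing L11 and L5
  W4: no waits; runs immediately, freeing L8
  W9: everything it awaited (L8 and L10) is free; runs, freeing L1 and L9


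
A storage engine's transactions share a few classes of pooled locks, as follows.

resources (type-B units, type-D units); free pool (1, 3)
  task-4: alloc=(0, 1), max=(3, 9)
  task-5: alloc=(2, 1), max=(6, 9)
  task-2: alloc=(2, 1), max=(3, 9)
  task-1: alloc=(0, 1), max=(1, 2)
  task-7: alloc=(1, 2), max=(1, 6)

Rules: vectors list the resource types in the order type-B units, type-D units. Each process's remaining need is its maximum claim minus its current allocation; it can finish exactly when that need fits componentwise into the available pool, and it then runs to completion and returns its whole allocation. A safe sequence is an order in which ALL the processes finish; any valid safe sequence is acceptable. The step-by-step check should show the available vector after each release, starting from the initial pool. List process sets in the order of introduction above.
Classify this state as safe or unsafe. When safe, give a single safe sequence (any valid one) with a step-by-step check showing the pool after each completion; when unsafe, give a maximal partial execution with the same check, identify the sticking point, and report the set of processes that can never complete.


UNSAFE.
Key observation: task-1, task-7 can finish, but then (2, 6) is all there is, and the blocked group's type-D units demands exceed it.
The run task-1, task-7 cannot be extended any further. Verifying each step:
  pool = (1, 3)
  run task-1 (needs (1, 1), free (1, 3)); after release of (0, 1) the pool is (1, 4)
  run task-7 (needs (0, 4), free (1, 4)); after release of (1, 2) the pool is (2, 6)
  task-4 still needs (3, 8) but only (2, 6) is free — short on type-B units and type-D units
  task-5 still needs (4, 8) but only (2, 6) is free — short on type-B units and type-D units
  task-2 still needs (1, 8) but only (2, 6) is free — short on type-D units
Permanently blocked: task-4, task-5 and task-2.


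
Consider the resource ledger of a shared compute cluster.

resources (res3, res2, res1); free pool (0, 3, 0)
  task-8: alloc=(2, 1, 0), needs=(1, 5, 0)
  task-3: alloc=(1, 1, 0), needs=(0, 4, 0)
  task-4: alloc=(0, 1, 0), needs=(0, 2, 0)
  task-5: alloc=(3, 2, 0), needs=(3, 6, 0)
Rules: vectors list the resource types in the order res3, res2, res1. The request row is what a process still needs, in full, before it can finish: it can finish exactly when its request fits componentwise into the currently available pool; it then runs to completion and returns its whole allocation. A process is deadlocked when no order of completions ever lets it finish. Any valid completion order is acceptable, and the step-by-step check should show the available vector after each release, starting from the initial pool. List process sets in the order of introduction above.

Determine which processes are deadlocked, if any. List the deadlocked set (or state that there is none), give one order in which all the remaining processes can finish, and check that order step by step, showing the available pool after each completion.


Nothing here is deadlocked.
Key observation: there is always a runnable process — task-4 first — so the state unwinds completely.
The rest can finish in the order task-4, task-3, task-8, task-5. Step-by-step check:
  pool = (0, 3, 0)
  task-4: need (0, 2, 0) fits (0, 3, 0); releases (0, 1, 0), pool now (0, 4, 0)
  task-3: need (0, 4, 0) fits (0, 4, 0); releases (1, 1, 0), pool now (1, 5, 0)
  task-8: need (1, 5, 0) fits (1, 5, 0); releases (2, 1, 0), pool now (3, 6, 0)
  task-5: need (3, 6, 0) fits (3, 6, 0); releases (3, 2, 0), pool now (6, 8, 0)


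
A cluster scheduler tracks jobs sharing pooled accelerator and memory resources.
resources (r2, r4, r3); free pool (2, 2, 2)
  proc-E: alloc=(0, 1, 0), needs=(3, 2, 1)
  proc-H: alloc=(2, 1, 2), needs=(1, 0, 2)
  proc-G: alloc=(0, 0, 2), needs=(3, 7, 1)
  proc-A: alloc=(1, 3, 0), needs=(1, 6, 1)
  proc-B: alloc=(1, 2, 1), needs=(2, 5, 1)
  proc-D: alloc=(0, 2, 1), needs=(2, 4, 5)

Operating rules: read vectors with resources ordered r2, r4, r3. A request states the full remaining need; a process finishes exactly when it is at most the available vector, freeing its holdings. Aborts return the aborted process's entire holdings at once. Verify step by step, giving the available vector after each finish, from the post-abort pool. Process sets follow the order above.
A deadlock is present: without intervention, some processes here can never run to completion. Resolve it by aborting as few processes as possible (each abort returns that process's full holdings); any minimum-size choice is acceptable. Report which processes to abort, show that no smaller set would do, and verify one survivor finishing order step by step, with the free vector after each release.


The answer: abort proc-A.
Key observation: aborting proc-A returns (1, 3, 0), and proc-G — hopeless before — runs at step 3 with the returned capacity in the pool.
Why nothing smaller works: aborting no one leaves the state deadlocked as given.
Survivors finish in the order: proc-H, proc-E, proc-G, proc-B, proc-D. Step-by-step check (pool after the aborts first):
  pool = (3, 5, 2)
  proc-H: need (1, 0, 2) fits (3, 5, 2); releases (2, 1, 2), pool now (5, 6, 4)
  proc-E: need (3, 2, 1) fits (5, 6, 4); releases (0, 1, 0), pool now (5, 7, 4)
  proc-G: need (3, 7, 1) fits (5, 7, 4); releases (0, 0, 2), pool now (5, 7, 6)
  proc-B: need (2, 5, 1) fits (5, 7, 6); releases (1, 2, 1), pool now (6, 9, 7)
  proc-D: need (2, 4, 5) fits (6, 9, 7); releases (0, 2, 1), pool now (6, 11, 8)


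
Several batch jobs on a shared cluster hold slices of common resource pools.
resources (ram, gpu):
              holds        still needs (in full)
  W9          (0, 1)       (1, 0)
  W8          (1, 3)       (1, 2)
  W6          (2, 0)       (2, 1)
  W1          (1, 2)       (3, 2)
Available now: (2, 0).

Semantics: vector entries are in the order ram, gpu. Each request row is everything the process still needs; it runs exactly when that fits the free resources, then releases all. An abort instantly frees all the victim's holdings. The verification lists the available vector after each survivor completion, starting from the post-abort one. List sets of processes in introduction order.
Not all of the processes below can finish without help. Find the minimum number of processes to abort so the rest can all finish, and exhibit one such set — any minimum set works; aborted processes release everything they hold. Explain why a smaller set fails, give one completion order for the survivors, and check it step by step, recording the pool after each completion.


Minimum abort set: W1.
Key observation: W8 could never have finished before the abort; with (1, 2) returned by W1, it fits at step 3.
Minimality: the empty abort set fails — the state is deadlocked as it stands.
Survivors finish in the order: W6, W9, W8. Step-by-step check (pool after the aborts first):
  pool = (3, 2)
  W6: need (2, 1) fits (3, 2); releases (2, 0), pool now (5, 2)
  W9: need (1, 0) fits (5, 2); releases (0, 1), pool now (5, 3)
  W8: need (1, 2) fits (5, 3); releases (1, 3), pool now (6, 6)


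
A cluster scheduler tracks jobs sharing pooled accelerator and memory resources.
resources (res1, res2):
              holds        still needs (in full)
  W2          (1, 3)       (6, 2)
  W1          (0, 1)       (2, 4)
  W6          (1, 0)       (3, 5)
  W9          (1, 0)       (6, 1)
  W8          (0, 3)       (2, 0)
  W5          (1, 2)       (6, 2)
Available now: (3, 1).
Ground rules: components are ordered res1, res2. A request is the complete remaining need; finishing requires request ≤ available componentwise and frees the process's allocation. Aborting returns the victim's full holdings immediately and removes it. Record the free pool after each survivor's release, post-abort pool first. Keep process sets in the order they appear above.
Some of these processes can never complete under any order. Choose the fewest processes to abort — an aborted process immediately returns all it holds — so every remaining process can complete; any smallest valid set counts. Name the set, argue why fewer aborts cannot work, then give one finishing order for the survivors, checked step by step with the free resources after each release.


Minimum abort set: W2 and W5.
Key observation: W9 had no path to completion before; after the abort of W2 and W5 ((2, 5) returned), step 4 is where it fits.
No one abort is enough; case by case: W2 alone leaves W9 blocked (short on res1); W1 alone leaves W2 blocked (short on res1); W6 alone leaves W2 blocked (short on res1); W9 alone leaves W2 blocked (short on res1); W8 alone leaves W2 blocked (short on res1); W5 alone leaves W2 blocked (short on res1).
One survivor order: W6, W1, W8, W9. Verifying each step (post-abort pool first):
  pool = (5, 6)
  W6 needs (3, 5) <= (5, 6) -> finishes; pool += (1, 0) = (6, 6)
  W1 needs (2, 4) <= (6, 6) -> finishes; pool += (0, 1) = (6, 7)
  W8 needs (2, 0) <= (6, 7) -> finishes; pool += (0, 3) = (6, 10)
  W9 needs (6, 1) <= (6, 10) -> finishes; pool += (1, 0) = (7, 10)


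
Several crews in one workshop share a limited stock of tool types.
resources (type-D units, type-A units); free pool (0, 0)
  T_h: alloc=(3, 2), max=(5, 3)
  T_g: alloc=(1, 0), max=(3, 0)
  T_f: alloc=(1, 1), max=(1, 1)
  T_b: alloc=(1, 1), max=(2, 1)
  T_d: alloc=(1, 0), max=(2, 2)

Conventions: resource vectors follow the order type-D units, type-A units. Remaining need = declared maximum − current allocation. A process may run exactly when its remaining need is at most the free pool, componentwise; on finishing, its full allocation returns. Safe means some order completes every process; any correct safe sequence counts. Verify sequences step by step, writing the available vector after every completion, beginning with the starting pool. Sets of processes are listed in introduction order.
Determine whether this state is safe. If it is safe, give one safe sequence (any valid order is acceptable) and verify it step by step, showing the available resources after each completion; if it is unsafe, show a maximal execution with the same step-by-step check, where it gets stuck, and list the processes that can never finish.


SAFE, for example via the order T_f, T_b, T_d, T_h, T_g.
Key observation: T_b is the earliest step where a requested resource binds exactly: need (1, 0), pool (1, 1) at its turn.
Step-by-step check:
  pool = (0, 0)
  T_f needs (0, 0) <= (0, 0) -> finishes; pool += (1, 1) = (1, 1)
  T_b needs (1, 0) <= (1, 1) -> finishes; pool += (1, 1) = (2, 2)
  T_d needs (1, 2) <= (2, 2) -> finishes; pool += (1, 0) = (3, 2)
  T_h needs (2, 1) <= (3, 2) -> finishes; pool += (3, 2) = (6, 4)
  T_g needs (2, 0) <= (6, 4) -> finishes; pool += (1, 0) = (7, 4)


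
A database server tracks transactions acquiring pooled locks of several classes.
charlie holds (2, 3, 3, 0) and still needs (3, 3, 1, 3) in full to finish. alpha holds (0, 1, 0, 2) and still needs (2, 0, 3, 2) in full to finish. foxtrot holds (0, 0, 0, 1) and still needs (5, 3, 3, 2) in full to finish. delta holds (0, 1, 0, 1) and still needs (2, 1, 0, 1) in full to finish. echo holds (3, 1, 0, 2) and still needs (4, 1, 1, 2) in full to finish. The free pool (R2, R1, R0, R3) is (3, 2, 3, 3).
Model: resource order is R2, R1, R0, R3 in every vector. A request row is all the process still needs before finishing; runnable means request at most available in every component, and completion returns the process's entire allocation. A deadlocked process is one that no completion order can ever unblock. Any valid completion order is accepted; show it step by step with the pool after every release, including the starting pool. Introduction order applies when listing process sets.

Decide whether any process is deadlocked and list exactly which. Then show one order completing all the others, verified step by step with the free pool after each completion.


No process is deadlocked.
Key observation: there is always a runnable process — delta first — so the state unwinds completely.
One completion order for the rest: delta, charlie, foxtrot, alpha, echo. Check, step by step:
  pool = (3, 2, 3, 3)
  run delta (needs (2, 1, 0, 1), free (3, 2, 3, 3)); after release of (0, 1, 0, 1) the pool is (3, 3, 3, 4)
  run charlie (needs (3, 3, 1, 3), free (3, 3, 3, 4)); after release of (2, 3, 3, 0) the pool is (5, 6, 6, 4)
  run foxtrot (needs (5, 3, 3, 2), free (5, 6, 6, 4)); after release of (0, 0, 0, 1) the pool is (5, 6, 6, 5)
  run alpha (needs (2, 0, 3, 2), free (5, 6, 6, 5)); after release of (0, 1, 0, 2) the pool is (5, 7, 6, 7)
  run echo (needs (4, 1, 1, 2), free (5, 7, 6, 7)); after release of (3, 1, 0, 2) the pool is (8, 8, 6, 9)


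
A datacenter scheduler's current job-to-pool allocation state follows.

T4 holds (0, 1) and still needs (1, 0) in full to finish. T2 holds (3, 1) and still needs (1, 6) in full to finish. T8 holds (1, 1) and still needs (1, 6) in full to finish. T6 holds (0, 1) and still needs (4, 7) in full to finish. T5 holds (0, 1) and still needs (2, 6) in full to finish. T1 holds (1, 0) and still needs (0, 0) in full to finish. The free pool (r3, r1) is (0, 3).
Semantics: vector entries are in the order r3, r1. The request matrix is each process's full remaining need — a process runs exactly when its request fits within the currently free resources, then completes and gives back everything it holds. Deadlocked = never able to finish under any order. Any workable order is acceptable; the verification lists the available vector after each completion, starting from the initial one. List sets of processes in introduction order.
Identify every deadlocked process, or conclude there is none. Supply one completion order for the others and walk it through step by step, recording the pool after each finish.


The deadlocked set is T2, T8, T6 and T5.
Key observation: the wall is r1: completing T1, T4 brings the pool only to (1, 4), and all the rest need more.
One completion order for the rest: T1, T4. Check, step by step:
  pool = (0, 3)
  run T1 (needs (0, 0), free (0, 3)); after release of (1, 0) the pool is (1, 3)
  run T4 (needs (1, 0), free (1, 3)); after release of (0, 1) the pool is (1, 4)
The stuck group stays short no matter what:
  T2 cannot run: need (1, 6) vs free (1, 4) (insufficient r1)
  T8 cannot run: need (1, 6) vs free (1, 4) (insufficient r1)
  T6 cannot run: need (4, 7) vs free (1, 4) (insufficient r3 and r1)
  T5 cannot run: need (2, 6) vs free (1, 4) (insufficient r3 and r1)


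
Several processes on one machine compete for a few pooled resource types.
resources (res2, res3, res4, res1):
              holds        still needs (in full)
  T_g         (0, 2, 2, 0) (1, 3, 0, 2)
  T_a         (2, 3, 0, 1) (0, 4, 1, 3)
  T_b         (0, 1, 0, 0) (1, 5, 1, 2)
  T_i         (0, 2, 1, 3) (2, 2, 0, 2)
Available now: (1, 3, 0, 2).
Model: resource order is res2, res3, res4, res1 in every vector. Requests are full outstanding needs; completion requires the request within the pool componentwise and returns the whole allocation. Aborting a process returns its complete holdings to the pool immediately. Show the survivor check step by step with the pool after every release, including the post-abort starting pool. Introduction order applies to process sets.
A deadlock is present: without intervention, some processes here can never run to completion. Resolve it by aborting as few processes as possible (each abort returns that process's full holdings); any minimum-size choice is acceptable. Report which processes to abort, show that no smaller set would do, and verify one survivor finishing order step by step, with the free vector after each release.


Abort T_a.
Key observation: before aborting T_a, T_i was permanently blocked — no order could ever run it; afterwards it completes at step 2.
Why nothing smaller works: aborting no one leaves the state deadlocked as given.
Survivors finish in the order: T_g, T_i, T_b. Step-by-step check (pool after the aborts first):
  pool = (3, 6, 0, 3)
  T_g needs (1, 3, 0, 2) <= (3, 6, 0, 3) -> finishes; pool += (0, 2, 2, 0) = (3, 8, 2, 3)
  T_i needs (2, 2, 0, 2) <= (3, 8, 2, 3) -> finishes; pool += (0, 2, 1, 3) = (3, 10, 3, 6)
  T_b needs (1, 5, 1, 2) <= (3, 10, 3, 6) -> finishes; pool += (0, 1, 0, 0) = (3, 11, 3, 6)


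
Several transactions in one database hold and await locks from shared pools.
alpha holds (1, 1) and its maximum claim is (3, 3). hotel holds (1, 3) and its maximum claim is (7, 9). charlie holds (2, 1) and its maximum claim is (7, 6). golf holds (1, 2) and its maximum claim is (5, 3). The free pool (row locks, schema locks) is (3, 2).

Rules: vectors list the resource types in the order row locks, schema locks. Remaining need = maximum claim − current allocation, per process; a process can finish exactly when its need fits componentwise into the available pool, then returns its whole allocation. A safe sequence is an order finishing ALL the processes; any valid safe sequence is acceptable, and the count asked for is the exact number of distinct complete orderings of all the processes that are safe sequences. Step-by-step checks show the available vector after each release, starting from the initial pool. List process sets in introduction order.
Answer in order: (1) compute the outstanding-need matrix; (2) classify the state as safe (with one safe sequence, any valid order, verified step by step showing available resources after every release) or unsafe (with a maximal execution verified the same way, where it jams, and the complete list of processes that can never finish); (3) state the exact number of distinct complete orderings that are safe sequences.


(1) Need matrix, components ordered row locks, schema locks:
  alpha: (2, 2)
  hotel: (6, 6)
  charlie: (5, 5)
  golf: (4, 1)
(2) SAFE — a valid safe sequence is alpha, golf, charlie, hotel.
Key observation: the order's first zero-slack moment is alpha ((2, 2) needed, (3, 2) free — a requested resource with nothing to spare).
Verifying each step:
  pool = (3, 2)
  run alpha (needs (2, 2), free (3, 2)); after release of (1, 1) the pool is (4, 3)
  run golf (needs (4, 1), free (4, 3)); after release of (1, 2) the pool is (5, 5)
  run charlie (needs (5, 5), free (5, 5)); after release of (2, 1) the pool is (7, 6)
  run hotel (needs (6, 6), free (7, 6)); after release of (1, 3) the pool is (8, 9)
(3) Precisely 1 of the possible complete orderings is a safe sequence.


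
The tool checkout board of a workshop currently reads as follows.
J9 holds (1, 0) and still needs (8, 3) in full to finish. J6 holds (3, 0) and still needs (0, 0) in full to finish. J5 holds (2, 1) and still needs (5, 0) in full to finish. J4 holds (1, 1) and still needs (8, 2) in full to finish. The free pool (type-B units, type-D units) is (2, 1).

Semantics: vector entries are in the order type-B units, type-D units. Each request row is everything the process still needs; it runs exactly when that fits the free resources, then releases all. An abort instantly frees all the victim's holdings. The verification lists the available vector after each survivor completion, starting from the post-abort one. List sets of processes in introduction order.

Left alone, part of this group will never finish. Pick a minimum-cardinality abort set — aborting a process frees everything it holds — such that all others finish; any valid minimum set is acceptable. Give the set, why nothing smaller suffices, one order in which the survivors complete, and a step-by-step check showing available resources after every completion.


Minimum abort set: J9.
Key observation: J4 was stuck for good until J9 gave back (1, 0); in the order shown it finishes at step 3.
Minimality: the empty abort set fails — the state is deadlocked as it stands.
One survivor order: J6, J5, J4. Check, step by step (post-abort pool first):
  pool = (3, 1)
  run J6 (needs (0, 0), free (3, 1)); after release of (3, 0) the pool is (6, 1)
  run J5 (needs (5, 0), free (6, 1)); after release of (2, 1) the pool is (8, 2)
  run J4 (needs (8, 2), free (8, 2)); after release of (1, 1) the pool is (9, 3)


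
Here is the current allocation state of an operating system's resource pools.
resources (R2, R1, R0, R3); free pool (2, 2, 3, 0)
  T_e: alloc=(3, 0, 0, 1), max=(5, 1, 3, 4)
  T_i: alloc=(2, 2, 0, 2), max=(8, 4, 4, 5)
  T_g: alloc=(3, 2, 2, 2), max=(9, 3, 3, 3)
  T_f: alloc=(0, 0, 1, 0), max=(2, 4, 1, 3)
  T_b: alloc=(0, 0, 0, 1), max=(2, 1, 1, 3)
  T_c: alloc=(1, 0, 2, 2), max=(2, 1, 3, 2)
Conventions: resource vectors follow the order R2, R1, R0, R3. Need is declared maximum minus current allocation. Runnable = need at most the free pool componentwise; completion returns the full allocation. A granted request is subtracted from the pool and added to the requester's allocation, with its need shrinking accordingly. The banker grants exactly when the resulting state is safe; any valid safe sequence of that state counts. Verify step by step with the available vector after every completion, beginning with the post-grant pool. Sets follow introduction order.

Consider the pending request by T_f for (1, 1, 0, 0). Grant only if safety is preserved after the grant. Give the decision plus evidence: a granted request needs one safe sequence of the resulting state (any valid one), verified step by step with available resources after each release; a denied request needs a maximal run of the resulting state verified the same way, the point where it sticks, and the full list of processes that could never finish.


DENY — the pretend-granted state is unsafe.
Key observation: after T_c, T_b, T_e the pool peaks at (5, 1, 5, 4), and each blocked process is short somewhere: T_i on R2, R1; T_g on R2; T_f on R1.
After a pretend grant, a maximal execution: T_c, T_b, T_e — then nothing else fits. Check, step by step:
  pool = (1, 1, 3, 0)
  T_c needs (1, 1, 1, 0) <= (1, 1, 3, 0) -> finishes; pool += (1, 0, 2, 2) = (2, 1, 5, 2)
  T_b needs (2, 1, 1, 2) <= (2, 1, 5, 2) -> finishes; pool += (0, 0, 0, 1) = (2, 1, 5, 3)
  T_e needs (2, 1, 3, 3) <= (2, 1, 5, 3) -> finishes; pool += (3, 0, 0, 1) = (5, 1, 5, 4)
  T_i still needs (6, 2, 4, 3) but only (5, 1, 5, 4) is free — short on R2 and R1
  T_g still needs (6, 1, 1, 1) but only (5, 1, 5, 4) is free — short on R2
  T_f still needs (1, 3, 0, 3) but only (5, 1, 5, 4) is free — short on R1
Processes that could never finish after the grant: T_i, T_g and T_f.


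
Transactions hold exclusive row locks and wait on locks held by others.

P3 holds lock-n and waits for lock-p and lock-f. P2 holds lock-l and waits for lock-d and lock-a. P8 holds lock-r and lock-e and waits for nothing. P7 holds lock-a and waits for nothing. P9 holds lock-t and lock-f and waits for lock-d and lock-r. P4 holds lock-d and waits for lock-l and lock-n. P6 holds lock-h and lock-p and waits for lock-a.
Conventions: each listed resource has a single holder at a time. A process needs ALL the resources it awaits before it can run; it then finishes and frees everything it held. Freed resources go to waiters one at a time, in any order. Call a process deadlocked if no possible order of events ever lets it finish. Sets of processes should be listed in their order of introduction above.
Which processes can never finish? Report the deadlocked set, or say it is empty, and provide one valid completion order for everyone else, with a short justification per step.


The deadlocked set is P3, P2, P9 and P4.
Key observation: the wait chain closes on itself along P3 -> P9 -> P4 -> P3; P2 is caught in further circular waits.
A valid finishing order for the others: P7, P8, P6.
Verifying each step:
  run P7 (it waits on nothing); releases lock-a
  run P8 (it waits on nothing); releases lock-r and lock-e
  P6 waits on lock-a — all released -> runs and releases lock-h and lock-p


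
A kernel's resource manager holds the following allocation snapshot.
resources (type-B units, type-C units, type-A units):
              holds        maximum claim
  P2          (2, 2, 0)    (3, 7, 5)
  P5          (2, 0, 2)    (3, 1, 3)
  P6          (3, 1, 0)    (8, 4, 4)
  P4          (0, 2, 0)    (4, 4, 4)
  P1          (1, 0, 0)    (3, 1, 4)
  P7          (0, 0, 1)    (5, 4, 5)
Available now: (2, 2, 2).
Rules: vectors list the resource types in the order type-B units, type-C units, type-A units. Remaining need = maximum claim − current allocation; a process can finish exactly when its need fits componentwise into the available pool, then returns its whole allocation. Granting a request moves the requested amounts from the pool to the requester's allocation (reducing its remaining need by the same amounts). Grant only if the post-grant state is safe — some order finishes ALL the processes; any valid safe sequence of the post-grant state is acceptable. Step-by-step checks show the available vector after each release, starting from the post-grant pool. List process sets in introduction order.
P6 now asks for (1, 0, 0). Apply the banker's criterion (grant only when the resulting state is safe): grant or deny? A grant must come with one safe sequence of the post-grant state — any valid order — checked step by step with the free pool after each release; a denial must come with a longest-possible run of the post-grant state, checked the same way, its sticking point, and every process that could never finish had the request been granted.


GRANT. The post-grant state is safe; one safe sequence: P5, P1, P4, P6, P7, P2.
Key observation: the transfer keeps a workable pool ((1, 2, 2)); P5 starts the safe sequence.
Check on the post-grant state, step by step:
  pool = (1, 2, 2)
  P5 needs (1, 1, 1) <= (1, 2, 2) -> finishes; pool += (2, 0, 2) = (3, 2, 4)
  P1 needs (2, 1, 4) <= (3, 2, 4) -> finishes; pool += (1, 0, 0) = (4, 2, 4)
  P4 needs (4, 2, 4) <= (4, 2, 4) -> finishes; pool += (0, 2, 0) = (4, 4, 4)
  P6 needs (4, 3, 4) <= (4, 4, 4) -> finishes; pool += (4, 1, 0) = (8, 5, 4)
  P7 needs (5, 4, 4) <= (8, 5, 4) -> finishes; pool += (0, 0, 1) = (8, 5, 5)
  P2 needs (1, 5, 5) <= (8, 5, 5) -> finishes; pool += (2, 2, 0) = (10, 7, 5)


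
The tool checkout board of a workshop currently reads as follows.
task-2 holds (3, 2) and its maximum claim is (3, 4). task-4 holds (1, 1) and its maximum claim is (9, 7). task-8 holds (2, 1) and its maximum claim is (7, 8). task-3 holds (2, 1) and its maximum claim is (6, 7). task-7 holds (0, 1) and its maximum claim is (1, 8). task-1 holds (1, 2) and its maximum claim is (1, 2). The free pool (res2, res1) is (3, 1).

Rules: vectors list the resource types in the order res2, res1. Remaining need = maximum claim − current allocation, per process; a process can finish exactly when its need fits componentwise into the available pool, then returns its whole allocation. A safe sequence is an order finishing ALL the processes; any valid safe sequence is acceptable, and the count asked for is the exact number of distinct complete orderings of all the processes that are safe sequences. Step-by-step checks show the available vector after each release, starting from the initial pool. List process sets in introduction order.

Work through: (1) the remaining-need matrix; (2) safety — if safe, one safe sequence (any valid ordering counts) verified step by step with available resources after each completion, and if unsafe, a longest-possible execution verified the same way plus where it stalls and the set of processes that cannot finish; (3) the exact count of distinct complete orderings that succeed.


(1) Remaining need (order res2, res1):
  task-2: (0, 2)
  task-4: (8, 6)
  task-8: (5, 7)
  task-3: (4, 6)
  task-7: (1, 7)
  task-1: (0, 0)
(2) UNSAFE.
Key observation: the wall is res1: completing task-1, task-2 brings the pool only to (7, 5), and all the rest need more.
Going as far as possible: task-1, task-2; after that, nothing fits. Walking it through:
  pool = (3, 1)
  task-1 needs (0, 0) <= (3, 1) -> finishes; pool += (1, 2) = (4, 3)
  task-2 needs (0, 2) <= (4, 3) -> finishes; pool += (3, 2) = (7, 5)
  blocked: task-4 wants (8, 6), pool (7, 5) — not enough res2 and res1
  blocked: task-8 wants (5, 7), pool (7, 5) — not enough res1
  blocked: task-3 wants (4, 6), pool (7, 5) — not enough res1
  blocked: task-7 wants (1, 7), pool (7, 5) — not enough res1
Processes that can never finish: task-4, task-8, task-3 and task-7.
(3) Exactly 0 of the possible complete orderings are safe sequences.


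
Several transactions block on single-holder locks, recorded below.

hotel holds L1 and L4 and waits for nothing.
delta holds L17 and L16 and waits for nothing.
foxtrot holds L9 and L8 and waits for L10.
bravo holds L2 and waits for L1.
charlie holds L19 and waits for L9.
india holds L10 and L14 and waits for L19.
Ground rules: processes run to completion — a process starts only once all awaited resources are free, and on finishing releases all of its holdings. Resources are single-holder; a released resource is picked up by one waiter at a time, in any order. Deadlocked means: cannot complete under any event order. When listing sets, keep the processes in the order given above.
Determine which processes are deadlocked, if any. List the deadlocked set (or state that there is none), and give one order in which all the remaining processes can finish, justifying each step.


Deadlocked set: foxtrot, charlie and india.
Key observation: foxtrot -> india -> charlie -> foxtrot is a circular wait — nothing in it can go first; no other process is dragged down with it.
One completion order for the rest: hotel, bravo, delta.
Walking it through:
  hotel: no waits; runs immediately, freeing L1 and L4
  run bravo (all its waits — L1 — are resolved); releases L2
  delta: no waits; runs immediately, freeing L17 and L16


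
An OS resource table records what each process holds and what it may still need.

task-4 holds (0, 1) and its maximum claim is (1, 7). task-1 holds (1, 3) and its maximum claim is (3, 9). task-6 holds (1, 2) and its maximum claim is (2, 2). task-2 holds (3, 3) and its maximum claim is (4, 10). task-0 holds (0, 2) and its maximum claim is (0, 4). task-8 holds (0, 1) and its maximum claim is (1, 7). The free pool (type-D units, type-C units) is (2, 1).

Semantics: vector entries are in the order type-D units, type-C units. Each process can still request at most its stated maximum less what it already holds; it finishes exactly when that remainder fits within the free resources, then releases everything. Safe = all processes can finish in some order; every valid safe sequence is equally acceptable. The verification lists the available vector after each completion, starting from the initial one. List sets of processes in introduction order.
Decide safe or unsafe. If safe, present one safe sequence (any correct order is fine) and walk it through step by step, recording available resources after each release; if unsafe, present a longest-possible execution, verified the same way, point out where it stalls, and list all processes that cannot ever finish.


The state is UNSAFE.
Key observation: once task-6, task-0 finish, the pool peaks at (3, 5) — and every remaining process still needs more type-C units than that.
Going as far as possible: task-6, task-0; after that, nothing fits. Check, step by step:
  pool = (2, 1)
  task-6: need (1, 0) fits (2, 1); releases (1, 2), pool now (3, 3)
  task-0: need (0, 2) fits (3, 3); releases (0, 2), pool now (3, 5)
  blocked: task-4 wants (1, 6), pool (3, 5) — not enough type-C units
  blocked: task-1 wants (2, 6), pool (3, 5) — not enough type-C units
  blocked: task-2 wants (1, 7), pool (3, 5) — not enough type-C units
  blocked: task-8 wants (1, 6), pool (3, 5) — not enough type-C units
Never able to finish: task-4, task-1, task-2 and task-8.


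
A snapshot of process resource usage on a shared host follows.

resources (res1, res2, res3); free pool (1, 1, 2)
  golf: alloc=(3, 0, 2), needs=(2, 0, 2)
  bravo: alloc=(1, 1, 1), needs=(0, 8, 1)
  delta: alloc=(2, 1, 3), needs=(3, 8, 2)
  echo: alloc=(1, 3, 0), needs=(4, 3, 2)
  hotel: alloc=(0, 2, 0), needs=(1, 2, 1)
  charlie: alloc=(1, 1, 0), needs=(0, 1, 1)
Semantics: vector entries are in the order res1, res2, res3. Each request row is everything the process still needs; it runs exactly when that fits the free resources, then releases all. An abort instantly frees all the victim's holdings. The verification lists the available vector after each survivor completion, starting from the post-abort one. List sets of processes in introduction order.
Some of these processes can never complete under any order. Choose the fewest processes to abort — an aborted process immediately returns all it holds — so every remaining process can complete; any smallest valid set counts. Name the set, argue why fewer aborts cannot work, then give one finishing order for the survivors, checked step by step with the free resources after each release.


Abort bravo.
Key observation: delta could never have finished before the abort; with (1, 1, 1) returned by bravo, it fits at step 5.
Minimality: the empty abort set fails — the state is deadlocked as it stands.
One survivor order: golf, hotel, charlie, echo, delta. Check, step by step (post-abort pool first):
  pool = (2, 2, 3)
  golf: need (2, 0, 2) fits (2, 2, 3); releases (3, 0, 2), pool now (5, 2, 5)
  hotel: need (1, 2, 1) fits (5, 2, 5); releases (0, 2, 0), pool now (5, 4, 5)
  charlie: need (0, 1, 1) fits (5, 4, 5); releases (1, 1, 0), pool now (6, 5, 5)
  echo: need (4, 3, 2) fits (6, 5, 5); releases (1, 3, 0), pool now (7, 8, 5)
  delta: need (3, 8, 2) fits (7, 8, 5); releases (2, 1, 3), pool now (9, 9, 8)


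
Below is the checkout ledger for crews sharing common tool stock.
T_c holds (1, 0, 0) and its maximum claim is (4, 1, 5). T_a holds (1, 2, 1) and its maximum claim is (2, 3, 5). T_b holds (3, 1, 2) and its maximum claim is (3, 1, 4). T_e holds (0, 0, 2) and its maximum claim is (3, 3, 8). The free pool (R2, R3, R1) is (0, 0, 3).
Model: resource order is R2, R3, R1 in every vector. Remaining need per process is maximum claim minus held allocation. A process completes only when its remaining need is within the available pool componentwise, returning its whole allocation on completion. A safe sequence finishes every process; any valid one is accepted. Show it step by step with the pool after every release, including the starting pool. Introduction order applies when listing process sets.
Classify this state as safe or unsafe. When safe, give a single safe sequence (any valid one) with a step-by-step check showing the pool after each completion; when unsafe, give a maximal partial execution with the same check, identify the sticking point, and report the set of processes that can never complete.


The state is SAFE; one workable sequence: T_b, T_a, T_e, T_c.
Key observation: reading the order forward, T_a is the first process whose need (1, 1, 4) meets the free pool (3, 1, 5) exactly on a resource it requests.
Check, step by step:
  pool = (0, 0, 3)
  run T_b (needs (0, 0, 2), free (0, 0, 3)); after release of (3, 1, 2) the pool is (3, 1, 5)
  run T_a (needs (1, 1, 4), free (3, 1, 5)); after release of (1, 2, 1) the pool is (4, 3, 6)
  run T_e (needs (3, 3, 6), free (4, 3, 6)); after release of (0, 0, 2) the pool is (4, 3, 8)
  run T_c (needs (3, 1, 5), free (4, 3, 8)); after release of (1, 0, 0) the pool is (5, 3, 8)


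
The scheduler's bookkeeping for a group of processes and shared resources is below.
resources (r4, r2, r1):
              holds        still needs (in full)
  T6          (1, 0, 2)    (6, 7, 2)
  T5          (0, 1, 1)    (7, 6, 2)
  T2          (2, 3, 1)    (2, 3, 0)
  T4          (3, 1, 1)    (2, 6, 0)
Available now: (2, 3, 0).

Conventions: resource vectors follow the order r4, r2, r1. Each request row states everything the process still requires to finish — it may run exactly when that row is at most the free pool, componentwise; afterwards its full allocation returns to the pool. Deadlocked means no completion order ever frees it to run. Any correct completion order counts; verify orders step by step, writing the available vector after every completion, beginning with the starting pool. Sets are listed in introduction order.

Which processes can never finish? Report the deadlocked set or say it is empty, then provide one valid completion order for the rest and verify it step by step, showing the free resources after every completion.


Nothing here is deadlocked.
Key observation: no deadlock: T2 fits now, and the freed resources carry the rest through.
One completion order for the rest: T2, T4, T6, T5. Walking it through:
  pool = (2, 3, 0)
  T2: need (2, 3, 0) fits (2, 3, 0); releases (2, 3, 1), pool now (4, 6, 1)
  T4: need (2, 6, 0) fits (4, 6, 1); releases (3, 1, 1), pool now (7, 7, 2)
  T6: need (6, 7, 2) fits (7, 7, 2); releases (1, 0, 2), pool now (8, 7, 4)
  T5: need (7, 6, 2) fits (8, 7, 4); releases (0, 1, 1), pool now (8, 8, 5)


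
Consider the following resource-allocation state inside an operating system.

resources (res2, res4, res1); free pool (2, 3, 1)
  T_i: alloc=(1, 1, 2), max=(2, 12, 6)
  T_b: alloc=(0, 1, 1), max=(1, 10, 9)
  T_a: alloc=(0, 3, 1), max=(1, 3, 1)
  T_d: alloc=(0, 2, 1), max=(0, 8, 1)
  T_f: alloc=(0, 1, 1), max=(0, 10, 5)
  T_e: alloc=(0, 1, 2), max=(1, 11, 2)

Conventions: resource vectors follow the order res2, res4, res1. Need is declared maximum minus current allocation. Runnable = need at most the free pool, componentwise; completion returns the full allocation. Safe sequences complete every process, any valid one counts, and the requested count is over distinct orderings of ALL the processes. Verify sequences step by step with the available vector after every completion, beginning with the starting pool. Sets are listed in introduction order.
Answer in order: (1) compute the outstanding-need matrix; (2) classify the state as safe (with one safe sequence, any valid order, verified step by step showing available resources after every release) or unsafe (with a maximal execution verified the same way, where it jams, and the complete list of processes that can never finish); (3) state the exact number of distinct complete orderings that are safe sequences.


(1) Need matrix, components ordered res2, res4, res1:
  T_i: (1, 11, 4)
  T_b: (1, 9, 8)
  T_a: (1, 0, 0)
  T_d: (0, 6, 0)
  T_f: (0, 9, 4)
  T_e: (1, 10, 0)
(2) The state is UNSAFE.
Key observation: the pool after T_a, T_d is (2, 8, 3); every surviving request exceeds it in res4, so progress ends there.
The run T_a, T_d cannot be extended any further. Verifying each step:
  pool = (2, 3, 1)
  T_a needs (1, 0, 0) <= (2, 3, 1) -> finishes; pool += (0, 3, 1) = (2, 6, 2)
  T_d needs (0, 6, 0) <= (2, 6, 2) -> finishes; pool += (0, 2, 1) = (2, 8, 3)
  T_i still needs (1, 11, 4) but only (2, 8, 3) is free — short on res4 and res1
  T_b still needs (1, 9, 8) but only (2, 8, 3) is free — short on res4 and res1
  T_f still needs (0, 9, 4) but only (2, 8, 3) is free — short on res4 and res1
  T_e still needs (1, 10, 0) but only (2, 8, 3) is free — short on res4
Never able to finish: T_i, T_b, T_f and T_e.
(3) Exactly 0 of the possible complete orderings are safe sequences.
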